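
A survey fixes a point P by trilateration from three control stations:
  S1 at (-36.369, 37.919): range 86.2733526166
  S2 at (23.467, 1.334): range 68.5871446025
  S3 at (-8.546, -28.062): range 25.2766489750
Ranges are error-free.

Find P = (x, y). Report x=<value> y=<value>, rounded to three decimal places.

eq1: (x + 36.369)² + (y − 37.919)² = 86.2733526166²
eq2: (x − 23.467)² + (y − 1.334)² = 68.5871446025²
eq3: (x + 8.546)² + (y + 28.062)² = 25.2766489750²
eq1−eq3, eq1−eq2 (x²,y² cancel):
  55.646·x − 131.962·y = 4904.137626
  119.672·x − 73.170·y = 530.819890
det = 55.646·-73.170 − -131.962·119.672 = 11720.538644
x = (4904.137626·-73.170 − -131.962·530.819890) / 11720.538644 = -24.639456
y = (55.646·530.819890 − 4904.137626·119.672) / 11720.538644 = -47.553271

x=-24.639 y=-47.553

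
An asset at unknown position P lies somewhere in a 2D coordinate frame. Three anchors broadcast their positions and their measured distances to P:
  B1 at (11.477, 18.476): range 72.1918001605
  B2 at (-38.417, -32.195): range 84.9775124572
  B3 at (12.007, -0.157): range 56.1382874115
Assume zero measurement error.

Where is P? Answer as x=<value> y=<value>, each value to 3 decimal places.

x=45.566 y=-45.161

eq1: (x − 11.477)² + (y − 18.476)² = 72.1918001605²
eq2: (x + 38.417)² + (y + 32.195)² = 84.9775124572²
eq3: (x − 12.007)² + (y + 0.157)² = 56.1382874115²
eq2−eq1, eq2−eq3 (x²,y² cancel):
  99.788·x + 101.342·y = -29.778196
  100.848·x + 64.076·y = 1701.479094
det = 99.788·64.076 − 101.342·100.848 = -3826.122128
x = (-29.778196·64.076 − 101.342·1701.479094) / -3826.122128 = 45.565551
y = (99.788·1701.479094 − -29.778196·100.848) / -3826.122128 = -45.160677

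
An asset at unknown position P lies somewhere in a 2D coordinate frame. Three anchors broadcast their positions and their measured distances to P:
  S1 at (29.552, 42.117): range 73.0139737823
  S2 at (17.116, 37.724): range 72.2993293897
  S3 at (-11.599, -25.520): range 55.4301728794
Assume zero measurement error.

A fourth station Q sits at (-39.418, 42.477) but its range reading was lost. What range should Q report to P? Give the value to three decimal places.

eq1: (x − 29.552)² + (y − 42.117)² = 73.0139737823²
eq2: (x − 17.116)² + (y − 37.724)² = 72.2993293897²
eq3: (x + 11.599)² + (y + 25.520)² = 55.4301728794²
eq1−eq3, eq1−eq2 (x²,y² cancel):
  -82.302·x − 135.274·y = 397.181110
  -24.872·x − 8.786·y = -827.257424
det = -82.302·-8.786 − -135.274·-24.872 = -2641.429556
x = (397.181110·-8.786 − -135.274·-827.257424) / -2641.429556 = 43.686970
y = (-82.302·-827.257424 − 397.181110·-24.872) / -2641.429556 = -29.515695
|P − Q| = √((43.686970 − -39.418)² + (-29.515695 − 42.477)²) = 109.951736

109.952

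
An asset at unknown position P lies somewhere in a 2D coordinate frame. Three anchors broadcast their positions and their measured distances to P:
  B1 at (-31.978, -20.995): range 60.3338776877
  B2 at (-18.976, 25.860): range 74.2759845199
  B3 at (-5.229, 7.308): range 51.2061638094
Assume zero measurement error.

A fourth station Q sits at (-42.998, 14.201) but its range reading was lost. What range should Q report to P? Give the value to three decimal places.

eq1: (x + 31.978)² + (y + 20.995)² = 60.3338776877²
eq2: (x + 18.976)² + (y − 25.860)² = 74.2759845199²
eq3: (x + 5.229)² + (y − 7.308)² = 51.2061638094²
eq1−eq3, eq1−eq2 (x²,y² cancel):
  53.498·x + 56.606·y = -364.527619
  26.004·x + 93.710·y = -2311.299413
det = 53.498·93.710 − 56.606·26.004 = 3541.315156
x = (-364.527619·93.710 − 56.606·-2311.299413) / 3541.315156 = 27.298765
y = (53.498·-2311.299413 − -364.527619·26.004) / 3541.315156 = -32.239638
|P − Q| = √((27.298765 − -42.998)² + (-32.239638 − 14.201)²) = 84.251814

84.252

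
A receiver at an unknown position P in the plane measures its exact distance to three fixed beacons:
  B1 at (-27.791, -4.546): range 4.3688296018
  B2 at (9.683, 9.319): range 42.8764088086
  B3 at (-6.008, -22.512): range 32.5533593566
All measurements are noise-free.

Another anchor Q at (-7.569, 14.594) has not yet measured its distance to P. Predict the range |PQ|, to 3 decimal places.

29.386

eq1: (x + 27.791)² + (y + 4.546)² = 4.3688296018²
eq2: (x − 9.683)² + (y − 9.319)² = 42.8764088086²
eq3: (x + 6.008)² + (y + 22.512)² = 32.5533593566²
eq2−eq3, eq2−eq1 (x²,y² cancel):
  -31.382·x − 63.662·y = 1140.947185
  -74.948·x − 27.730·y = 2431.701307
det = -31.382·-27.730 − -63.662·-74.948 = -3901.116716
x = (1140.947185·-27.730 − -63.662·2431.701307) / -3901.116716 = -31.572627
y = (-31.382·2431.701307 − 1140.947185·-74.948) / -3901.116716 = -2.358314
|P − Q| = √((-31.572627 − -7.569)² + (-2.358314 − 14.594)²) = 29.386308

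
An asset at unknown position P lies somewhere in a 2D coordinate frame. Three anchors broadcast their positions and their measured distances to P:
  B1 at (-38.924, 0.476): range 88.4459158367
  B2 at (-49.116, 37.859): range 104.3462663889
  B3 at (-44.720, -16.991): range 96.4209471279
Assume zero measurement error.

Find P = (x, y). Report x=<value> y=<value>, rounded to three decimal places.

x=49.465 y=3.654

eq1: (x + 38.924)² + (y − 0.476)² = 88.4459158367²
eq2: (x + 49.116)² + (y − 37.859)² = 104.3462663889²
eq3: (x + 44.720)² + (y + 16.991)² = 96.4209471279²
eq1−eq3, eq1−eq2 (x²,y² cancel):
  -11.592·x − 34.934·y = -701.050888
  -20.384·x + 74.766·y = -735.082296
det = -11.592·74.766 − -34.934·-20.384 = -1578.782128
x = (-701.050888·74.766 − -34.934·-735.082296) / -1578.782128 = 49.464796
y = (-11.592·-735.082296 − -701.050888·-20.384) / -1578.782128 = 3.654176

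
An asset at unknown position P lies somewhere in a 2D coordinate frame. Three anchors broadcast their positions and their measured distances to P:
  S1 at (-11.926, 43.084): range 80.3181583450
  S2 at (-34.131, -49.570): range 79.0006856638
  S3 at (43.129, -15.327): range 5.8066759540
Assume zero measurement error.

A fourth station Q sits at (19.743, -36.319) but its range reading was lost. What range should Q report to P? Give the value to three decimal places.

eq1: (x + 11.926)² + (y − 43.084)² = 80.3181583450²
eq2: (x + 34.131)² + (y + 49.570)² = 79.0006856638²
eq3: (x − 43.129)² + (y + 15.327)² = 5.8066759540²
eq1−eq2, eq1−eq3 (x²,y² cancel):
  -44.410·x − 185.308·y = 1833.547754
  110.110·x − 116.822·y = 6513.856112
det = -44.410·-116.822 − -185.308·110.110 = 25592.328900
x = (1833.547754·-116.822 − -185.308·6513.856112) / 25592.328900 = 38.795646
y = (-44.410·6513.856112 − 1833.547754·110.110) / 25592.328900 = -19.192169
|P − Q| = √((38.795646 − 19.743)² + (-19.192169 − -36.319)²) = 25.618971

25.619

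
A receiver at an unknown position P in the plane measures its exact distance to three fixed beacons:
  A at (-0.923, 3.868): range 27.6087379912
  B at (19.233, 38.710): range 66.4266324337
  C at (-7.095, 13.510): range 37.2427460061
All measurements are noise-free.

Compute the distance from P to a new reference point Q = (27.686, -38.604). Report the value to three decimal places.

34.901

eq1: (x + 0.923)² + (y − 3.868)² = 27.6087379912²
eq2: (x − 19.233)² + (y − 38.710)² = 66.4266324337²
eq3: (x + 7.095)² + (y − 13.510)² = 37.2427460061²
eq1−eq3, eq1−eq2 (x²,y² cancel):
  -12.344·x + 19.284·y = -407.733945
  40.312·x + 69.684·y = -1797.696047
det = -12.344·69.684 − 19.284·40.312 = -1637.555904
x = (-407.733945·69.684 − 19.284·-1797.696047) / -1637.555904 = -3.819252
y = (-12.344·-1797.696047 − -407.733945·40.312) / -1637.555904 = -23.588404
|P − Q| = √((-3.819252 − 27.686)² + (-23.588404 − -38.604)²) = 34.900559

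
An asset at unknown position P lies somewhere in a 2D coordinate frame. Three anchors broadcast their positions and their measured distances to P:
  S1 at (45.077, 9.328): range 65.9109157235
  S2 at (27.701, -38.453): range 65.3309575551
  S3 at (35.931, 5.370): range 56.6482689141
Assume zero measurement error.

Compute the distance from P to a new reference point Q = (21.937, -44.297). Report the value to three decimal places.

eq1: (x − 45.077)² + (y − 9.328)² = 65.9109157235²
eq2: (x − 27.701)² + (y + 38.453)² = 65.3309575551²
eq3: (x − 35.931)² + (y − 5.370)² = 56.6482689141²
eq1−eq2, eq1−eq3 (x²,y² cancel):
  -34.752·x − 95.562·y = 203.145893
  -18.292·x − 7.916·y = 336.148589
det = -34.752·-7.916 − -95.562·-18.292 = -1472.923272
x = (203.145893·-7.916 − -95.562·336.148589) / -1472.923272 = -20.717256
y = (-34.752·336.148589 − 203.145893·-18.292) / -1472.923272 = 5.408219
|P − Q| = √((-20.717256 − 21.937)² + (5.408219 − -44.297)²) = 65.498048

65.498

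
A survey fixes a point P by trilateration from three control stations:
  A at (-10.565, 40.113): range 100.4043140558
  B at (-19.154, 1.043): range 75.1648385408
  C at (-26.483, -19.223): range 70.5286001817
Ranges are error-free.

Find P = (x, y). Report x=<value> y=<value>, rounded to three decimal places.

eq1: (x + 10.565)² + (y − 40.113)² = 100.4043140558²
eq2: (x + 19.154)² + (y − 1.043)² = 75.1648385408²
eq3: (x + 26.483)² + (y + 19.223)² = 70.5286001817²
eq1−eq2, eq1−eq3 (x²,y² cancel):
  -17.178·x − 78.140·y = 3078.564899
  -31.836·x − 118.672·y = 4456.943861
det = -17.178·-118.672 − -78.140·-31.836 = -449.117424
x = (3078.564899·-118.672 − -78.140·4456.943861) / -449.117424 = 38.016473
y = (-17.178·4456.943861 − 3078.564899·-31.836) / -449.117424 = -47.755463

x=38.016 y=-47.755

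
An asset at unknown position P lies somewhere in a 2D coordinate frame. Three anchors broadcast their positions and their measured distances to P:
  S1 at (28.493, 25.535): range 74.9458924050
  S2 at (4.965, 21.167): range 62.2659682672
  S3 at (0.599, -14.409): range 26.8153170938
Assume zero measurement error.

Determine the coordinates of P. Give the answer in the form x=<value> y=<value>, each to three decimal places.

x=-8.555 y=-39.613

eq1: (x − 28.493)² + (y − 25.535)² = 74.9458924050²
eq2: (x − 4.965)² + (y − 21.167)² = 62.2659682672²
eq3: (x − 0.599)² + (y + 14.409)² = 26.8153170938²
eq2−eq3, eq2−eq1 (x²,y² cancel):
  -8.732·x − 71.152·y = 2893.274541
  47.056·x + 8.736·y = -748.641824
det = -8.732·8.736 − -71.152·47.056 = 3271.845760
x = (2893.274541·8.736 − -71.152·-748.641824) / 3271.845760 = -8.555329
y = (-8.732·-748.641824 − 2893.274541·47.056) / 3271.845760 = -39.613355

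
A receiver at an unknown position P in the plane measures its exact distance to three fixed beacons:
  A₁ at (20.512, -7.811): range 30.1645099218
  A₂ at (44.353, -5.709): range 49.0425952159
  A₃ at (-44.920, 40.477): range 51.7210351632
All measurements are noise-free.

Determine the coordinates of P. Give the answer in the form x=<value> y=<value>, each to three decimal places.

x=-0.723 y=13.613

eq1: (x − 20.512)² + (y + 7.811)² = 30.1645099218²
eq2: (x − 44.353)² + (y + 5.709)² = 49.0425952159²
eq3: (x + 44.920)² + (y − 40.477)² = 51.7210351632²
eq2−eq3, eq2−eq1 (x²,y² cancel):
  -178.546·x + 92.372·y = 1386.523306
  -47.682·x − 4.204·y = -22.748938
det = -178.546·-4.204 − 92.372·-47.682 = 5155.089088
x = (1386.523306·-4.204 − 92.372·-22.748938) / 5155.089088 = -0.723087
y = (-178.546·-22.748938 − 1386.523306·-47.682) / 5155.089088 = 13.612555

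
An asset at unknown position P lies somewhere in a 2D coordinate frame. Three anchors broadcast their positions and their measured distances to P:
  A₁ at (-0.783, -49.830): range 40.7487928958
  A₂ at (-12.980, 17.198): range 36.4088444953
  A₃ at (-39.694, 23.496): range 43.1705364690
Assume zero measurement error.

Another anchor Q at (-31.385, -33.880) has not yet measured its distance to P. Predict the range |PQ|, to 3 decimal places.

17.886

eq1: (x + 0.783)² + (y + 49.830)² = 40.7487928958²
eq2: (x + 12.980)² + (y − 17.198)² = 36.4088444953²
eq3: (x + 39.694)² + (y − 23.496)² = 43.1705364690²
eq3−eq2, eq3−eq1 (x²,y² cancel):
  53.428·x − 12.596·y = -1125.332786
  77.822·x − 146.652·y = 559.197434
det = 53.428·-146.652 − -12.596·77.822 = -6855.077144
x = (-1125.332786·-146.652 − -12.596·559.197434) / -6855.077144 = -25.101972
y = (53.428·559.197434 − -1125.332786·77.822) / -6855.077144 = -17.133644
|P − Q| = √((-25.101972 − -31.385)² + (-17.133644 − -33.880)²) = 17.886221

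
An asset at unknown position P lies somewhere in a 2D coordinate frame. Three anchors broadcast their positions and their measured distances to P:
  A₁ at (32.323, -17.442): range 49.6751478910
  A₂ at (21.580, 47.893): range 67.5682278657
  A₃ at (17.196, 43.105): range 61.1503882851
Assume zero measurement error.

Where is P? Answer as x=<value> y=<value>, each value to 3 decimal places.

eq1: (x − 32.323)² + (y + 17.442)² = 49.6751478910²
eq2: (x − 21.580)² + (y − 47.893)² = 67.5682278657²
eq3: (x − 17.196)² + (y − 43.105)² = 61.1503882851²
eq3−eq2, eq3−eq1 (x²,y² cancel):
  8.768·x + 9.576·y = -220.403021
  30.254·x − 121.094·y = 467.005921
det = 8.768·-121.094 − 9.576·30.254 = -1351.464496
x = (-220.403021·-121.094 − 9.576·467.005921) / -1351.464496 = -16.439525
y = (8.768·467.005921 − -220.403021·30.254) / -1351.464496 = -7.963791

x=-16.440 y=-7.964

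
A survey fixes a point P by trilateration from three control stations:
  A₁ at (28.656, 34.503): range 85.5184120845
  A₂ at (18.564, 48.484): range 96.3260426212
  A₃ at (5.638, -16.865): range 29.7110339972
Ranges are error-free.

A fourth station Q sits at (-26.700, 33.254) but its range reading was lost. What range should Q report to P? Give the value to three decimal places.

eq1: (x − 28.656)² + (y − 34.503)² = 85.5184120845²
eq2: (x − 18.564)² + (y − 48.484)² = 96.3260426212²
eq3: (x − 5.638)² + (y + 16.865)² = 29.7110339972²
eq3−eq1, eq3−eq2 (x²,y² cancel):
  46.036·x + 102.736·y = -4735.245188
  25.852·x + 130.698·y = -6016.855863
det = 46.036·130.698 − 102.736·25.852 = 3360.882056
x = (-4735.245188·130.698 − 102.736·-6016.855863) / 3360.882056 = -0.219993
y = (46.036·-6016.855863 − -4735.245188·25.852) / 3360.882056 = -45.992812
|P − Q| = √((-0.219993 − -26.700)² + (-45.992812 − 33.254)²) = 83.553863

83.554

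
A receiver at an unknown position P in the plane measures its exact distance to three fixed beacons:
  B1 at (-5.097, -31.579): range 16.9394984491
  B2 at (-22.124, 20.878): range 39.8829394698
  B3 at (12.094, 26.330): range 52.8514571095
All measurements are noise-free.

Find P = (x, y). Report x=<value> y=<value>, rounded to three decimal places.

x=-15.878 y=-18.513

eq1: (x + 5.097)² + (y + 31.579)² = 16.9394984491²
eq2: (x + 22.124)² + (y − 20.878)² = 39.8829394698²
eq3: (x − 12.094)² + (y − 26.330)² = 52.8514571095²
eq1−eq2, eq1−eq3 (x²,y² cancel):
  -34.054·x + 104.914·y = -1401.552643
  34.382·x + 115.818·y = -2690.008825
det = -34.054·115.818 − 104.914·34.382 = -7551.219320
x = (-1401.552643·115.818 − 104.914·-2690.008825) / -7551.219320 = -15.877510
y = (-34.054·-2690.008825 − -1401.552643·34.382) / -7551.219320 = -18.512738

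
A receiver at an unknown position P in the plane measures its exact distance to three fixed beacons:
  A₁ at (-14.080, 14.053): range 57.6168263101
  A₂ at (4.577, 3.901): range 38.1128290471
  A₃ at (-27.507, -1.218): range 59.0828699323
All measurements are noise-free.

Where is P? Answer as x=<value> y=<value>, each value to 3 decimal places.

x=25.022 y=-28.264

eq1: (x + 14.080)² + (y − 14.053)² = 57.6168263101²
eq2: (x − 4.577)² + (y − 3.901)² = 38.1128290471²
eq3: (x + 27.507)² + (y + 1.218)² = 59.0828699323²
eq2−eq1, eq2−eq3 (x²,y² cancel):
  -37.314·x + 20.304·y = -1507.544457
  -64.168·x − 10.238·y = -1316.245938
det = -37.314·-10.238 − 20.304·-64.168 = 1684.887804
x = (-1507.544457·-10.238 − 20.304·-1316.245938) / 1684.887804 = 25.022021
y = (-37.314·-1316.245938 − -1507.544457·-64.168) / 1684.887804 = -28.264025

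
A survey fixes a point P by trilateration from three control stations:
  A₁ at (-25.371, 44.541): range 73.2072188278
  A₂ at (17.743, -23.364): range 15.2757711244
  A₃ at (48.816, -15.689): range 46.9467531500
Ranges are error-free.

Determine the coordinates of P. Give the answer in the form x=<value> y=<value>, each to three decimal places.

x=2.469 y=-23.166

eq1: (x + 25.371)² + (y − 44.541)² = 73.2072188278²
eq2: (x − 17.743)² + (y + 23.364)² = 15.2757711244²
eq3: (x − 48.816)² + (y + 15.689)² = 46.9467531500²
eq1−eq3, eq1−eq2 (x²,y² cancel):
  148.374·x − 120.460·y = 3156.857512
  86.228·x − 135.810·y = 3359.049928
det = 148.374·-135.810 − -120.460·86.228 = -9763.648060
x = (3156.857512·-135.810 − -120.460·3359.049928) / -9763.648060 = 2.468510
y = (148.374·3359.049928 − 3156.857512·86.228) / -9763.648060 = -23.166153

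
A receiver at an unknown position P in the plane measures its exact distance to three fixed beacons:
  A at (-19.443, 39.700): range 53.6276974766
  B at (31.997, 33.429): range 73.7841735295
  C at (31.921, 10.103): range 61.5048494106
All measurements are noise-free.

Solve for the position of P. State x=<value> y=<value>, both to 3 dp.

eq1: (x + 19.443)² + (y − 39.700)² = 53.6276974766²
eq2: (x − 31.997)² + (y − 33.429)² = 73.7841735295²
eq3: (x − 31.921)² + (y − 10.103)² = 61.5048494106²
eq3−eq2, eq3−eq1 (x²,y² cancel):
  0.152·x + 46.652·y = -640.972562
  -102.728·x + 59.194·y = 1740.015963
det = 0.152·59.194 − 46.652·-102.728 = 4801.464144
x = (-640.972562·59.194 − 46.652·1740.015963) / 4801.464144 = -24.808465
y = (0.152·1740.015963 − -640.972562·-102.728) / 4801.464144 = -13.658614

x=-24.808 y=-13.659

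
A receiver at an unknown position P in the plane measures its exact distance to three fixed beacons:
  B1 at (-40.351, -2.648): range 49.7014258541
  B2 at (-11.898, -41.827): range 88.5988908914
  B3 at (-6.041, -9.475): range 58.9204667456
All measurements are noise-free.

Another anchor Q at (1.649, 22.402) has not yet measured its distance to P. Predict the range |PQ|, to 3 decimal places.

37.158

eq1: (x + 40.351)² + (y + 2.648)² = 49.7014258541²
eq2: (x + 11.898)² + (y + 41.827)² = 88.5988908914²
eq3: (x + 6.041)² + (y + 9.475)² = 58.9204667456²
eq1−eq2, eq1−eq3 (x²,y² cancel):
  56.906·x − 78.358·y = -5123.686507
  68.620·x − 13.654·y = -2510.335469
det = 56.906·-13.654 − -78.358·68.620 = 4599.931436
x = (-5123.686507·-13.654 − -78.358·-2510.335469) / 4599.931436 = -27.553900
y = (56.906·-2510.335469 − -5123.686507·68.620) / 4599.931436 = 45.377680
|P − Q| = √((-27.553900 − 1.649)² + (45.377680 − 22.402)²) = 37.157654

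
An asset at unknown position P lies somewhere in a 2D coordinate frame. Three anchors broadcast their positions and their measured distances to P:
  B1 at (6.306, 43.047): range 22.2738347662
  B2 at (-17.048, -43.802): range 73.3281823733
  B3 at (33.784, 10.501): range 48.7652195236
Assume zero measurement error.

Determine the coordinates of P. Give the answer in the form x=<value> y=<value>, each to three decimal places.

x=-11.215 y=29.294

eq1: (x − 6.306)² + (y − 43.047)² = 22.2738347662²
eq2: (x + 17.048)² + (y + 43.802)² = 73.3281823733²
eq3: (x − 33.784)² + (y − 10.501)² = 48.7652195236²
eq1−eq2, eq1−eq3 (x²,y² cancel):
  -46.708·x − 173.698·y = -4564.458952
  54.956·x − 65.092·y = -2523.103108
det = -46.708·-65.092 − -173.698·54.956 = 12586.064424
x = (-4564.458952·-65.092 − -173.698·-2523.103108) / 12586.064424 = -11.214642
y = (-46.708·-2523.103108 − -4564.458952·54.956) / 12586.064424 = 29.293788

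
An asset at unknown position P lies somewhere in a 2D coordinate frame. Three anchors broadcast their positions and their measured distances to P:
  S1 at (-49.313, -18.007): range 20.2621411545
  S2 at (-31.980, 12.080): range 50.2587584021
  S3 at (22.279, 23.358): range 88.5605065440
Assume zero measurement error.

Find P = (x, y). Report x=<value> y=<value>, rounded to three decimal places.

eq1: (x + 49.313)² + (y + 18.007)² = 20.2621411545²
eq2: (x + 31.980)² + (y − 12.080)² = 50.2587584021²
eq3: (x − 22.279)² + (y − 23.358)² = 88.5605065440²
eq3−eq2, eq3−eq1 (x²,y² cancel):
  -108.518·x − 22.556·y = 5443.717318
  -143.184·x − 82.730·y = 9146.482968
det = -108.518·-82.730 − -22.556·-143.184 = 5748.035836
x = (5443.717318·-82.730 − -22.556·9146.482968) / 5748.035836 = -42.458097
y = (-108.518·9146.482968 − 5443.717318·-143.184) / 5748.035836 = -37.074372

x=-42.458 y=-37.074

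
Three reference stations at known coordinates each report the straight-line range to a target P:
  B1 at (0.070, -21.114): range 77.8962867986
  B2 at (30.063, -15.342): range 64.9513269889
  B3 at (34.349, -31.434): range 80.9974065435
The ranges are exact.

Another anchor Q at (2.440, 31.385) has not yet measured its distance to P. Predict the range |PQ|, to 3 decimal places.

eq1: (x − 0.070)² + (y + 21.114)² = 77.8962867986²
eq2: (x − 30.063)² + (y + 15.342)² = 64.9513269889²
eq3: (x − 34.349)² + (y + 31.434)² = 80.9974065435²
eq2−eq1, eq2−eq3 (x²,y² cancel):
  -59.986·x − 11.544·y = -2542.511656
  8.572·x − 32.184·y = -1313.115765
det = -59.986·-32.184 − -11.544·8.572 = 2029.544592
x = (-2542.511656·-32.184 − -11.544·-1313.115765) / 2029.544592 = 32.849530
y = (-59.986·-1313.115765 − -2542.511656·8.572) / 2029.544592 = 49.549526
|P − Q| = √((32.849530 − 2.440)² + (49.549526 − 31.385)²) = 35.421597

35.422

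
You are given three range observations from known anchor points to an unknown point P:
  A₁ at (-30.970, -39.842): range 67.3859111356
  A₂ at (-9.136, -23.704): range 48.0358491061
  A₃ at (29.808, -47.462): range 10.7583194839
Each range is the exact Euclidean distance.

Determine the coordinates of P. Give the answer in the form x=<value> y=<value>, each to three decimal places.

eq1: (x + 30.970)² + (y + 39.842)² = 67.3859111356²
eq2: (x + 9.136)² + (y + 23.704)² = 48.0358491061²
eq3: (x − 29.808)² + (y + 47.462)² = 10.7583194839²
eq3−eq1, eq3−eq2 (x²,y² cancel):
  -121.556·x + 15.240·y = -5019.752025
  -77.888·x + 47.516·y = -4687.513557
det = -121.556·47.516 − 15.240·-77.888 = -4588.841776
x = (-5019.752025·47.516 − 15.240·-4687.513557) / -4588.841776 = 36.410240
y = (-121.556·-4687.513557 − -5019.752025·-77.888) / -4588.841776 = -38.967775

x=36.410 y=-38.968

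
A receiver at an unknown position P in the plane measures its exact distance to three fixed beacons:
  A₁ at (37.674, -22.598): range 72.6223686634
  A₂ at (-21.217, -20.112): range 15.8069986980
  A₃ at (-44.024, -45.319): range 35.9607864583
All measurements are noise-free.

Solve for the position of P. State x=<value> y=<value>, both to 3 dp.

x=-33.982 y=-10.789

eq1: (x − 37.674)² + (y + 22.598)² = 72.6223686634²
eq2: (x + 21.217)² + (y + 20.112)² = 15.8069986980²
eq3: (x + 44.024)² + (y + 45.319)² = 35.9607864583²
eq2−eq3, eq2−eq1 (x²,y² cancel):
  -45.614·x − 50.414·y = 2093.953749
  117.782·x − 4.972·y = -3948.800975
det = -45.614·-4.972 − -50.414·117.782 = 6164.654556
x = (2093.953749·-4.972 − -50.414·-3948.800975) / 6164.654556 = -33.981789
y = (-45.614·-3948.800975 − 2093.953749·117.782) / 6164.654556 = -10.788837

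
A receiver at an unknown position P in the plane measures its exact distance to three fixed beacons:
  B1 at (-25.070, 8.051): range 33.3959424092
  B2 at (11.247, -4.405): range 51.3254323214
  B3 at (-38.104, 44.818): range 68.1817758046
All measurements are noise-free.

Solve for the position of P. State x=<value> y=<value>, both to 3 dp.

eq1: (x + 25.070)² + (y − 8.051)² = 33.3959424092²
eq2: (x − 11.247)² + (y + 4.405)² = 51.3254323214²
eq3: (x + 38.104)² + (y − 44.818)² = 68.1817758046²
eq1−eq2, eq1−eq3 (x²,y² cancel):
  72.634·x − 24.912·y = -2066.435501
  -26.068·x + 73.534·y = -766.221143
det = 72.634·73.534 − -24.912·-26.068 = 4691.662540
x = (-2066.435501·73.534 − -24.912·-766.221143) / 4691.662540 = -36.456452
y = (72.634·-766.221143 − -2066.435501·-26.068) / 4691.662540 = -23.343867

x=-36.456 y=-23.344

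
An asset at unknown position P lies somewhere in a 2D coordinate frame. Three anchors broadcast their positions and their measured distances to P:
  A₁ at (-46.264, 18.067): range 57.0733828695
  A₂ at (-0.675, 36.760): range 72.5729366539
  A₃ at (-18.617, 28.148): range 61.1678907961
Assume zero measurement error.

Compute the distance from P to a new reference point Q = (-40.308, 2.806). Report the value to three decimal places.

40.787

eq1: (x + 46.264)² + (y − 18.067)² = 57.0733828695²
eq2: (x + 0.675)² + (y − 36.760)² = 72.5729366539²
eq3: (x + 18.617)² + (y − 28.148)² = 61.1678907961²
eq2−eq3, eq2−eq1 (x²,y² cancel):
  -35.884·x − 17.224·y = 1312.469638
  -91.178·x − 37.386·y = 3124.481062
det = -35.884·-37.386 − -17.224·-91.178 = -228.890648
x = (1312.469638·-37.386 − -17.224·3124.481062) / -228.890648 = -20.743844
y = (-35.884·3124.481062 − 1312.469638·-91.178) / -228.890648 = -32.982904
|P − Q| = √((-20.743844 − -40.308)² + (-32.982904 − 2.806)²) = 40.787275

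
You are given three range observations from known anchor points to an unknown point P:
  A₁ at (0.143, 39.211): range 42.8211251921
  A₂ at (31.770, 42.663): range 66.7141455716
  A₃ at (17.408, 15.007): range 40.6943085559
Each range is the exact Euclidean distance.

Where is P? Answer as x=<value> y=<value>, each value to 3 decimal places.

eq1: (x − 0.143)² + (y − 39.211)² = 42.8211251921²
eq2: (x − 31.770)² + (y − 42.663)² = 66.7141455716²
eq3: (x − 17.408)² + (y − 15.007)² = 40.6943085559²
eq2−eq1, eq2−eq3 (x²,y² cancel):
  -63.254·x − 6.904·y = 1325.186958
  -28.724·x − 55.312·y = 493.534515
det = -63.254·-55.312 − -6.904·-28.724 = 3300.394752
x = (1325.186958·-55.312 − -6.904·493.534515) / 3300.394752 = -21.176672
y = (-63.254·493.534515 − 1325.186958·-28.724) / 3300.394752 = 2.074491

x=-21.177 y=2.074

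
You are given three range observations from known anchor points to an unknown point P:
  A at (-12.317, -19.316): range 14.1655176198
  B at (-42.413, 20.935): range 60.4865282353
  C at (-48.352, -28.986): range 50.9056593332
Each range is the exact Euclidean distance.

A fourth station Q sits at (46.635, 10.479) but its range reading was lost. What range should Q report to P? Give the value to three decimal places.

eq1: (x + 12.317)² + (y + 19.316)² = 14.1655176198²
eq2: (x + 42.413)² + (y − 20.935)² = 60.4865282353²
eq3: (x + 48.352)² + (y + 28.986)² = 50.9056593332²
eq1−eq2, eq1−eq3 (x²,y² cancel):
  -60.192·x + 80.502·y = -1745.637760
  -72.070·x − 19.340·y = 262.563492
det = -60.192·-19.340 − 80.502·-72.070 = 6965.892420
x = (-1745.637760·-19.340 − 80.502·262.563492) / 6965.892420 = 1.812223
y = (-60.192·262.563492 − -1745.637760·-72.070) / 6965.892420 = -20.329389
|P − Q| = √((1.812223 − 46.635)² + (-20.329389 − 10.479)²) = 54.389688

54.390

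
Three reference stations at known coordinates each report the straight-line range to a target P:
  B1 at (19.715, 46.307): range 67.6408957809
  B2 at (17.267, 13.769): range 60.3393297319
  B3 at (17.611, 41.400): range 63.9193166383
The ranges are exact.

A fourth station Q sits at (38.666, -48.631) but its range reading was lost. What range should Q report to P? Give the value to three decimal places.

106.644

eq1: (x − 19.715)² + (y − 46.307)² = 67.6408957809²
eq2: (x − 17.267)² + (y − 13.769)² = 60.3393297319²
eq3: (x − 17.611)² + (y − 41.400)² = 63.9193166383²
eq3−eq2, eq3−eq1 (x²,y² cancel):
  -0.688·x − 55.262·y = -1091.528344
  4.208·x + 9.814·y = 19.300410
det = -0.688·9.814 − -55.262·4.208 = 225.790464
x = (-1091.528344·9.814 − -55.262·19.300410) / 225.790464 = -42.719607
y = (-0.688·19.300410 − -1091.528344·4.208) / 225.790464 = 20.283729
|P − Q| = √((-42.719607 − 38.666)² + (20.283729 − -48.631)²) = 106.643598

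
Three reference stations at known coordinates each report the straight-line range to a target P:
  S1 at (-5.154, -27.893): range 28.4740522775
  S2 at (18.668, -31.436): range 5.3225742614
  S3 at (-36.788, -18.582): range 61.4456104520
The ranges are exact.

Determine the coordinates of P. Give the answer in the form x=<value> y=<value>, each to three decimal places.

x=22.344 y=-35.286

eq1: (x + 5.154)² + (y + 27.893)² = 28.4740522775²
eq2: (x − 18.668)² + (y + 31.436)² = 5.3225742614²
eq3: (x + 36.788)² + (y + 18.582)² = 61.4456104520²
eq1−eq2, eq1−eq3 (x²,y² cancel):
  47.644·x − 7.086·y = 1314.575011
  -63.268·x + 18.622·y = -2070.726888
det = 47.644·18.622 − -7.086·-63.268 = 438.909520
x = (1314.575011·18.622 − -7.086·-2070.726888) / 438.909520 = 22.343660
y = (47.644·-2070.726888 − 1314.575011·-63.268) / 438.909520 = -35.285587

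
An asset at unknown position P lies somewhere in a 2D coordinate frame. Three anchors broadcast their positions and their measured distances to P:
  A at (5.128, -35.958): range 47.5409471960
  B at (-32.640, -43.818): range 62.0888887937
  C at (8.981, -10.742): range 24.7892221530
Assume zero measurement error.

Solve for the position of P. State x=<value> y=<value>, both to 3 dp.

x=-3.200 y=10.848

eq1: (x − 5.128)² + (y + 35.958)² = 47.5409471960²
eq2: (x + 32.640)² + (y + 43.818)² = 62.0888887937²
eq3: (x − 8.981)² + (y + 10.742)² = 24.7892221530²
eq3−eq1, eq3−eq2 (x²,y² cancel):
  -7.706·x − 50.432·y = -522.410902
  -83.242·x − 66.152·y = -451.186778
det = -7.706·-66.152 − -50.432·-83.242 = -3688.293232
x = (-522.410902·-66.152 − -50.432·-451.186778) / -3688.293232 = -3.200471
y = (-7.706·-451.186778 − -522.410902·-83.242) / -3688.293232 = 10.847750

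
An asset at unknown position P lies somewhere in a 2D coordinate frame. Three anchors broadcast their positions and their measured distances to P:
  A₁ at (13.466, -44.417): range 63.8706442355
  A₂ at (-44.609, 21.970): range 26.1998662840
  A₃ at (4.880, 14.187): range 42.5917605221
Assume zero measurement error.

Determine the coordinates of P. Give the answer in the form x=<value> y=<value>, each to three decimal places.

x=-34.443 y=-2.177

eq1: (x − 13.466)² + (y + 44.417)² = 63.8706442355²
eq2: (x + 44.609)² + (y − 21.970)² = 26.1998662840²
eq3: (x − 4.880)² + (y − 14.187)² = 42.5917605221²
eq1−eq2, eq1−eq3 (x²,y² cancel):
  -116.150·x + 132.774·y = 3711.466938
  -17.172·x + 117.208·y = 336.283455
det = -116.150·117.208 − 132.774·-17.172 = -11333.714072
x = (3711.466938·117.208 − 132.774·336.283455) / -11333.714072 = -34.442718
y = (-116.150·336.283455 − 3711.466938·-17.172) / -11333.714072 = -2.177043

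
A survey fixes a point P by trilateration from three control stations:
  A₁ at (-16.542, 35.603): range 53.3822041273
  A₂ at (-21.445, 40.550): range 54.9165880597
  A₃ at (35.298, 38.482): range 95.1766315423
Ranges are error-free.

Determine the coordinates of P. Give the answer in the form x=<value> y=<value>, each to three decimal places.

eq1: (x + 16.542)² + (y − 35.603)² = 53.3822041273²
eq2: (x + 21.445)² + (y − 40.550)² = 54.9165880597²
eq3: (x − 35.298)² + (y − 38.482)² = 95.1766315423²
eq3−eq1, eq3−eq2 (x²,y² cancel):
  -103.680·x − 5.758·y = 5023.329719
  -113.486·x + 4.136·y = 5420.136945
det = -103.680·4.136 − -5.758·-113.486 = -1082.272868
x = (5023.329719·4.136 − -5.758·5420.136945) / -1082.272868 = -48.033765
y = (-103.680·5420.136945 − 5023.329719·-113.486) / -1082.272868 = -7.500694

x=-48.034 y=-7.501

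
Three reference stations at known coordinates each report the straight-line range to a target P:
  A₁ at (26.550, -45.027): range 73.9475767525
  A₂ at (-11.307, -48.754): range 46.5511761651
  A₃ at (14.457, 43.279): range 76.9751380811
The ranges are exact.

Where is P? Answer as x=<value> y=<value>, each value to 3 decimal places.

eq1: (x − 26.550)² + (y + 45.027)² = 73.9475767525²
eq2: (x + 11.307)² + (y + 48.754)² = 46.5511761651²
eq3: (x − 14.457)² + (y − 43.279)² = 76.9751380811²
eq2−eq1, eq2−eq3 (x²,y² cancel):
  75.714·x + 7.454·y = -3073.699641
  51.528·x + 184.066·y = -4180.883955
det = 75.714·184.066 − 7.454·51.528 = 13552.283412
x = (-3073.699641·184.066 − 7.454·-4180.883955) / 13552.283412 = -39.447175
y = (75.714·-4180.883955 − -3073.699641·51.528) / 13552.283412 = -11.671085

x=-39.447 y=-11.671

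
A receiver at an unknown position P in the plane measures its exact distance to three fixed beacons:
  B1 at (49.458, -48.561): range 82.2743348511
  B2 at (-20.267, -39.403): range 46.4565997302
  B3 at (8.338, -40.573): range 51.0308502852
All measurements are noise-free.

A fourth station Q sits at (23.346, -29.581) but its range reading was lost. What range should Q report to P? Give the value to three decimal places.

50.264

eq1: (x − 49.458)² + (y + 48.561)² = 82.2743348511²
eq2: (x + 20.267)² + (y + 39.403)² = 46.4565997302²
eq3: (x − 8.338)² + (y + 40.573)² = 51.0308502852²
eq1−eq2, eq1−eq3 (x²,y² cancel):
  -139.450·x + 18.316·y = 1769.933730
  -82.240·x + 15.976·y = 1076.344582
det = -139.450·15.976 − 18.316·-82.240 = -721.545360
x = (1769.933730·15.976 − 18.316·1076.344582) / -721.545360 = -11.866383
y = (-139.450·1076.344582 − 1769.933730·-82.240) / -721.545360 = 6.287757
|P − Q| = √((-11.866383 − 23.346)² + (6.287757 − -29.581)²) = 50.264099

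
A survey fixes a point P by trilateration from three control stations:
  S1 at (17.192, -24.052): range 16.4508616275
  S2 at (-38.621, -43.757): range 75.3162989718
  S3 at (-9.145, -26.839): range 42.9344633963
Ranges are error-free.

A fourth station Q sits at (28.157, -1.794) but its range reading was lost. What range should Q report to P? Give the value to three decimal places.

eq1: (x − 17.192)² + (y + 24.052)² = 16.4508616275²
eq2: (x + 38.621)² + (y + 43.757)² = 75.3162989718²
eq3: (x + 9.145)² + (y + 26.839)² = 42.9344633963²
eq1−eq3, eq1−eq2 (x²,y² cancel):
  -52.674·x − 5.574·y = -1642.837921
  -111.626·x − 39.410·y = -2869.720921
det = -52.674·-39.410 − -5.574·-111.626 = 1453.679016
x = (-1642.837921·-39.410 − -5.574·-2869.720921) / 1453.679016 = 33.534513
y = (-52.674·-2869.720921 − -1642.837921·-111.626) / 1453.679016 = -22.167030
|P − Q| = √((33.534513 − 28.157)² + (-22.167030 − -1.794)²) = 21.070785

21.071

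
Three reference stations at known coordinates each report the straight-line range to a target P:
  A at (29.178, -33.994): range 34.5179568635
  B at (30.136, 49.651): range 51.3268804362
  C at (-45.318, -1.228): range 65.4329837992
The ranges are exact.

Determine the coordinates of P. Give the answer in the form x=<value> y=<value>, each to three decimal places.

x=20.113 y=-0.688

eq1: (x − 29.178)² + (y + 33.994)² = 34.5179568635²
eq2: (x − 30.136)² + (y − 49.651)² = 51.3268804362²
eq3: (x + 45.318)² + (y + 1.228)² = 65.4329837992²
eq1−eq2, eq1−eq3 (x²,y² cancel):
  1.916·x + 167.290·y = -76.506732
  -148.992·x + 65.532·y = -3041.704635
det = 1.916·65.532 − 167.290·-148.992 = 25050.430992
x = (-76.506732·65.532 − 167.290·-3041.704635) / 25050.430992 = 20.112753
y = (1.916·-3041.704635 − -76.506732·-148.992) / 25050.430992 = -0.687685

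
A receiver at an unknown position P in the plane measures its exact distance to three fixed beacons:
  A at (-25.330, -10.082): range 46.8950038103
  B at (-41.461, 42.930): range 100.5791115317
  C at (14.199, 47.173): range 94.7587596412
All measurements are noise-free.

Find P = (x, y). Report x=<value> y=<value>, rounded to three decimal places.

eq1: (x + 25.330)² + (y + 10.082)² = 46.8950038103²
eq2: (x + 41.461)² + (y − 42.930)² = 100.5791115317²
eq3: (x − 14.199)² + (y − 47.173)² = 94.7587596412²
eq3−eq2, eq3−eq1 (x²,y² cancel):
  -111.320·x − 8.486·y = -1.839257
  -79.058·x − 114.510·y = 5096.433240
det = -111.320·-114.510 − -8.486·-79.058 = 12076.367012
x = (-1.839257·-114.510 − -8.486·5096.433240) / 12076.367012 = 3.598677
y = (-111.320·5096.433240 − -1.839257·-79.058) / 12076.367012 = -46.990983

x=3.599 y=-46.991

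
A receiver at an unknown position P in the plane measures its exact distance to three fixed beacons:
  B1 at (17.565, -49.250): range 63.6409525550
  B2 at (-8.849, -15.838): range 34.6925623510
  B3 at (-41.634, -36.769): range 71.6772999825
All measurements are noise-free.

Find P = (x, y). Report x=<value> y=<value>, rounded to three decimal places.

eq1: (x − 17.565)² + (y + 49.250)² = 63.6409525550²
eq2: (x + 8.849)² + (y + 15.838)² = 34.6925623510²
eq3: (x + 41.634)² + (y + 36.769)² = 71.6772999825²
eq1−eq2, eq1−eq3 (x²,y² cancel):
  -52.828·x + 66.824·y = 441.652280
  -118.398·x + 24.962·y = -736.206899
det = -52.828·24.962 − 66.824·-118.398 = 6593.135416
x = (441.652280·24.962 − 66.824·-736.206899) / 6593.135416 = 9.133866
y = (-52.828·-736.206899 − 441.652280·-118.398) / 6593.135416 = 13.830003

x=9.134 y=13.830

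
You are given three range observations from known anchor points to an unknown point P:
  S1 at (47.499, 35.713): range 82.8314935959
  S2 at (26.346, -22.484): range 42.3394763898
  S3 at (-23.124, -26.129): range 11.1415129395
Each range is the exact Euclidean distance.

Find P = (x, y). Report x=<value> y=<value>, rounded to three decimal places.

x=-15.733 y=-17.792

eq1: (x − 47.499)² + (y − 35.713)² = 82.8314935959²
eq2: (x − 26.346)² + (y + 22.484)² = 42.3394763898²
eq3: (x + 23.124)² + (y + 26.129)² = 11.1415129395²
eq1−eq2, eq1−eq3 (x²,y² cancel):
  -42.306·x − 116.394·y = 2736.493672
  -141.246·x − 123.684·y = 4422.793668
det = -42.306·-123.684 − -116.394·-141.246 = -11207.611620
x = (2736.493672·-123.684 − -116.394·4422.793668) / -11207.611620 = -15.732715
y = (-42.306·4422.793668 − 2736.493672·-141.246) / -11207.611620 = -17.792201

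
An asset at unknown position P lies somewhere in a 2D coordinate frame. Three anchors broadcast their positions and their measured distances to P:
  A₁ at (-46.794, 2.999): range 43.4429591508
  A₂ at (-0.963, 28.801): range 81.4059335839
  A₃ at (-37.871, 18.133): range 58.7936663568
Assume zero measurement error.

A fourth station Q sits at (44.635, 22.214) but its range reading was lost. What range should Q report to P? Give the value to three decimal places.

eq1: (x + 46.794)² + (y − 2.999)² = 43.4429591508²
eq2: (x + 0.963)² + (y − 28.801)² = 81.4059335839²
eq3: (x + 37.871)² + (y − 18.133)² = 58.7936663568²
eq3−eq1, eq3−eq2 (x²,y² cancel):
  -17.846·x − 30.268·y = 2005.058611
  73.816·x + 21.336·y = -4102.824179
det = -17.846·21.336 − -30.268·73.816 = 1853.500432
x = (2005.058611·21.336 − -30.268·-4102.824179) / 1853.500432 = -43.919252
y = (-17.846·-4102.824179 − 2005.058611·73.816) / 1853.500432 = -40.348740
|P − Q| = √((-43.919252 − 44.635)² + (-40.348740 − 22.214)²) = 108.424867

108.425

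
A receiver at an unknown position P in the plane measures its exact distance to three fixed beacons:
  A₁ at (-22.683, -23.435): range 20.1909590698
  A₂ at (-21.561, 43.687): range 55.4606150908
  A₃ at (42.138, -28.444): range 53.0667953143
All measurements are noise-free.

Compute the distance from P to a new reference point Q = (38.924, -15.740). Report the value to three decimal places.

eq1: (x + 22.683)² + (y + 23.435)² = 20.1909590698²
eq2: (x + 21.561)² + (y − 43.687)² = 55.4606150908²
eq3: (x − 42.138)² + (y + 28.444)² = 53.0667953143²
eq1−eq2, eq1−eq3 (x²,y² cancel):
  2.244·x + 134.244·y = -1358.492022
  129.642·x − 10.018·y = -887.455471
det = 2.244·-10.018 − 134.244·129.642 = -17426.141040
x = (-1358.492022·-10.018 − 134.244·-887.455471) / -17426.141040 = -7.617576
y = (2.244·-887.455471 − -1358.492022·129.642) / -17426.141040 = -9.992239
|P − Q| = √((-7.617576 − 38.924)² + (-9.992239 − -15.740)²) = 46.895149

46.895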